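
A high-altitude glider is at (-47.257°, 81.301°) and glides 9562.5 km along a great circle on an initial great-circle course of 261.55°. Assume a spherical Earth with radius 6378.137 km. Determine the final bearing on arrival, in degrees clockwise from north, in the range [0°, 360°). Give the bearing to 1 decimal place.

Angular distance δ = d/R = 9562.5 / 6378.137 = 1.499262 rad.
Start latitude φ₁ = -0.824790 rad; initial bearing θ = 4.564909 rad.
Destination latitude: φ₂ = arcsin( sin φ₁ cos δ + cos φ₁ sin δ cos θ ) = arcsin(-0.151969) = -8.741°.
Then Δλ = atan2(-0.669626, -0.040134) = -1.630660 rad, from sin θ sin δ cos φ₁ over cos δ − sin φ₁ sin φ₂.
λ₂ = λ₁ + Δλ = -12.129°.
The forward bearing on arrival equals the back-azimuth from the destination plus 180°.
Back-azimuth from P₂ (-8.7°, -12.1°) to P₁ (-47.3°, 81.3°), with Δλ' = λ₁ − λ₂ = 93.4°: atan2( sin Δλ' cos φ₁ , cos φ₂ sin φ₁ − sin φ₂ cos φ₁ cos Δλ' ) = 137.2°.
Final bearing = (137.2° + 180°) mod 360° = 317.2°.

final bearing 317.2°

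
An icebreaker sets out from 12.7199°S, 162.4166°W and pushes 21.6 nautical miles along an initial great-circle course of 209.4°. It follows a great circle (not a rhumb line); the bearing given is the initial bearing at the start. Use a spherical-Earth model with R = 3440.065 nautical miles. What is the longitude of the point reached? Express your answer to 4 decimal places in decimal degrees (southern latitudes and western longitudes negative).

Central angle δ = d/R = 0.006279 rad.
With φ₁ = -12.7199° = -0.222004 rad and θ = 209.4° = 3.654719 rad:
Applying the spherical law of cosines for sides, sin φ₂ = sin φ₁ cos δ + cos φ₁ sin δ cos θ = -0.225517, so φ₂ = -13.0333°.
Then Δλ = atan2(-0.003007, 0.950325) = -0.003164 rad, from sin θ sin δ cos φ₁ over cos δ − sin φ₁ sin φ₂.
λ₂ = -162.4166° + -0.1813° = -162.5979°.

longitude -162.5979°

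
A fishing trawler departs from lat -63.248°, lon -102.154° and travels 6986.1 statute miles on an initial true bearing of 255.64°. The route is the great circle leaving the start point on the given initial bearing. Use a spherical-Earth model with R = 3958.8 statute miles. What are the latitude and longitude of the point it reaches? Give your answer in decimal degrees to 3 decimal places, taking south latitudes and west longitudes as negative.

The arc subtends δ = 6986.1/3958.8 = 1.764701 rad at the centre.
Start latitude φ₁ = -1.103886 rad; initial bearing θ = 4.461760 rad.
Destination latitude: φ₂ = arcsin( sin φ₁ cos δ + cos φ₁ sin δ cos θ ) = arcsin(0.062521) = 3.585°.
Δλ = atan2( sin θ sin δ cos φ₁ , cos δ − sin φ₁ sin φ₂ ) = atan2(-0.427894, -0.136863) = -1.880366 rad = -107.737°.
λ₂ = -102.154° + -107.737° = -209.891°, normalized to (−180°, 180°] → 150.109°.

latitude 3.585°, longitude 150.109°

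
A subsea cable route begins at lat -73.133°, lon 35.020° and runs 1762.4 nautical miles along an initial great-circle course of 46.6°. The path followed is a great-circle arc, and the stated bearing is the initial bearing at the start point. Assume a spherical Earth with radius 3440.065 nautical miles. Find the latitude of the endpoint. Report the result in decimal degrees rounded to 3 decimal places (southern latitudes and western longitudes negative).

latitude -47.425°

δ = 1762.4/3440.065 = 0.512316 rad (29.3535°).
Converting: φ₁ = -1.276412 rad, θ = 0.813323 rad.
sin φ₂ = sin φ₁ cos δ + cos φ₁ sin δ cos θ = (-0.956981)(0.871612) + (0.290151)(0.490197)(0.687088) = -0.736390
φ₂ = asin(-0.736390) = -0.827719 rad = -47.425°.
Δλ = atan2( sin θ sin δ cos φ₁ , cos δ − sin φ₁ sin φ₂ ) = atan2(0.103342, 0.166900) = 0.554405 rad = 31.765°.
λ₂ = λ₁ + Δλ = 66.785°.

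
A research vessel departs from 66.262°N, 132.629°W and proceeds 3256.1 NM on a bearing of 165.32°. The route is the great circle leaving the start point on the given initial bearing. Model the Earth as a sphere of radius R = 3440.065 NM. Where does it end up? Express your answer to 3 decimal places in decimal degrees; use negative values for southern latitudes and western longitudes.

The arc subtends δ = 3256.1/3440.065 = 0.946523 rad at the centre.
With φ₁ = 66.262° = 1.156490 rad and θ = 165.32° = 2.885378 rad:
sin φ₂ = sin φ₁ cos δ + cos φ₁ sin δ cos θ = (0.915396)(0.584508) + (0.402555)(0.811388)(-0.967356) = 0.219090
φ₂ = asin(0.219090) = 0.220882 rad = 12.656°.
Then Δλ = atan2(0.082774, 0.383954) = 0.212334 rad, from sin θ sin δ cos φ₁ over cos δ − sin φ₁ sin φ₂.
λ₂ = -132.629° + 12.166° = -120.463°.

latitude 12.656°, longitude -120.463°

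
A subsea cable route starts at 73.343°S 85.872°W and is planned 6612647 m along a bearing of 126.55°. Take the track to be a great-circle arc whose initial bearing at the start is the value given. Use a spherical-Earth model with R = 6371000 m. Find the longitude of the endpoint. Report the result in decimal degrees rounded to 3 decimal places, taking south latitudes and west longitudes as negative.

Central angle δ = d/R = 1.037929 rad.
Converting: φ₁ = -1.280077 rad, θ = 2.208714 rad.
sin φ₂ = sin φ₁ cos δ + cos φ₁ sin δ cos θ = (-0.958038)(0.508005) + (0.286642)(0.861354)(-0.595524) = -0.633723
φ₂ = asin(-0.633723) = -0.686356 rad = -39.325°.
Δλ = atan2( sin θ sin δ cos φ₁ , cos δ − sin φ₁ sin φ₂ ) = atan2(0.198344, -0.099126) = 2.034257 rad = 116.554°.
λ₂ = -85.872° + 116.554° = 30.682°.

longitude 30.682°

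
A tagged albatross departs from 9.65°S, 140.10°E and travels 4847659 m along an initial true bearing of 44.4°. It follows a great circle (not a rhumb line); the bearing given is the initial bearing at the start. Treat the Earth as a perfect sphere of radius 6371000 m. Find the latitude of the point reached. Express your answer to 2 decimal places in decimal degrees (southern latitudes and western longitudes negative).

The arc subtends δ = 4847659/6371000 = 0.760895 rad at the centre.
Converting: φ₁ = -0.168424 rad, θ = 0.774926 rad.
Applying the spherical law of cosines for sides, sin φ₂ = sin φ₁ cos δ + cos φ₁ sin δ cos θ = 0.364307, so φ₂ = 21.36°.
Then Δλ = atan2(0.475640, 0.785288) = 0.544592 rad, from sin θ sin δ cos φ₁ over cos δ − sin φ₁ sin φ₂.
λ₂ = 140.10° + 31.20° = 171.30°.

latitude 21.36°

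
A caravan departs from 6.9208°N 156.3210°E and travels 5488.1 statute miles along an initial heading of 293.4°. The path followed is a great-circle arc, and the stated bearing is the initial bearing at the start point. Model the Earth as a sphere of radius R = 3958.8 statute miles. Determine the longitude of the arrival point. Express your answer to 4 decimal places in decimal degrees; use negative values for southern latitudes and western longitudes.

longitude 74.8357°

Angular distance δ = d/R = 5488.1 / 3958.8 = 1.386304 rad.
Converting: φ₁ = 0.120791 rad, θ = 5.120796 rad.
Applying the spherical law of cosines for sides, sin φ₂ = sin φ₁ cos δ + cos φ₁ sin δ cos θ = 0.409668, so φ₂ = 24.1840°.
For the longitude increment, Δλ = atan2( sin θ sin δ cos φ₁, cos δ − sin φ₁ sin φ₂ ) = atan2(-0.895606, 0.134084) = -81.4853°.
λ₂ = 156.3210° + -81.4853° = 74.8357°.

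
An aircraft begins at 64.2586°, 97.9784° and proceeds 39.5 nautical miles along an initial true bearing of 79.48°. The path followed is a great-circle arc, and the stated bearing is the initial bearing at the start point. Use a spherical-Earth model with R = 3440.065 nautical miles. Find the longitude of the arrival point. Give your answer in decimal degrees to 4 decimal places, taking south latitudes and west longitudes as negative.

The arc subtends δ = 39.5/3440.065 = 0.011482 rad at the centre.
With φ₁ = 64.2586° = 1.121524 rad and θ = 79.48° = 1.387188 rad:
Applying the spherical law of cosines for sides, sin φ₂ = sin φ₁ cos δ + cos φ₁ sin δ cos θ = 0.901615, so φ₂ = 64.3711°.
Δλ = atan2( sin θ sin δ cos φ₁ , cos δ − sin φ₁ sin φ₂ ) = atan2(0.004903, 0.187793) = 0.026102 rad = 1.4956°.
λ₂ = λ₁ + Δλ = 99.4740°.

longitude 99.4740°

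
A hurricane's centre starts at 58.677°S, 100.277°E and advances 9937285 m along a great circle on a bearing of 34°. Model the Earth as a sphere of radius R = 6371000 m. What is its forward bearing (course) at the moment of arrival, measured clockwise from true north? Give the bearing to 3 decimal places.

final bearing 18.698°

Angular distance δ = d/R = 9937285 / 6371000 = 1.559768 rad.
With φ₁ = -58.677° = -1.024107 rad and θ = 34° = 0.593412 rad:
Destination latitude: φ₂ = arcsin( sin φ₁ cos δ + cos φ₁ sin δ cos θ ) = arcsin(0.421539) = 24.932°.
For the longitude increment, Δλ = atan2( sin θ sin δ cos φ₁, cos δ − sin φ₁ sin φ₂ ) = atan2(0.290686, 0.371127) = 38.070°.
λ₂ = 100.277° + 38.070° = 138.347°.
The forward bearing on arrival equals the back-azimuth from the destination plus 180°.
Back-azimuth from P₂ (24.932°, 138.347°) to P₁ (-58.677°, 100.277°), with Δλ' = λ₁ − λ₂ = -38.070°: atan2( sin Δλ' cos φ₁ , cos φ₂ sin φ₁ − sin φ₂ cos φ₁ cos Δλ' ) = 198.698°.
Final bearing = (198.698° + 180°) mod 360° = 18.698°.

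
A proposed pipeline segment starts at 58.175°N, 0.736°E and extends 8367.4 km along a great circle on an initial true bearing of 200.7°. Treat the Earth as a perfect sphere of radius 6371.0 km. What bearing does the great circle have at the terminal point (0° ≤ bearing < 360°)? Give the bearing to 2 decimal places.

δ = 8367.4/6371 = 1.313357 rad (75.2498°).
Converting: φ₁ = 1.015345 rad, θ = 3.502876 rad.
Destination latitude: φ₂ = arcsin( sin φ₁ cos δ + cos φ₁ sin δ cos θ ) = arcsin(-0.260700) = -15.112°.
Then Δλ = atan2(-0.180254, 0.476112) = -0.361919 rad, from sin θ sin δ cos φ₁ over cos δ − sin φ₁ sin φ₂.
λ₂ = 0.736° + -20.736° = -20.000°.
The forward bearing on arrival equals the back-azimuth from the destination plus 180°.
Back-azimuth from P₂ (-15.11°, -20.00°) to P₁ (58.17°, 0.74°), with Δλ' = λ₁ − λ₂ = 20.74°: atan2( sin Δλ' cos φ₁ , cos φ₂ sin φ₁ − sin φ₂ cos φ₁ cos Δλ' ) = 11.13°.
Final bearing = (11.13° + 180°) mod 360° = 191.13°.

final bearing 191.13°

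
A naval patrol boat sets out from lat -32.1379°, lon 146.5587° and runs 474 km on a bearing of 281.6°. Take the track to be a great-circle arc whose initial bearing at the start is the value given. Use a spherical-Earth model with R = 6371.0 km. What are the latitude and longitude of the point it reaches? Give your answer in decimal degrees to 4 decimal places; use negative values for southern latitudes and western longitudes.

latitude -31.1869°, longitude 141.6762°

Central angle δ = d/R = 0.074400 rad.
Start latitude φ₁ = -0.560912 rad; initial bearing θ = 4.914847 rad.
Applying the spherical law of cosines for sides, sin φ₂ = sin φ₁ cos δ + cos φ₁ sin δ cos θ = -0.517831, so φ₂ = -31.1869°.
Δλ = atan2( sin θ sin δ cos φ₁ , cos δ − sin φ₁ sin φ₂ ) = atan2(-0.061656, 0.721769) = -0.085216 rad = -4.8825°.
λ₂ = λ₁ + Δλ = 141.6762°.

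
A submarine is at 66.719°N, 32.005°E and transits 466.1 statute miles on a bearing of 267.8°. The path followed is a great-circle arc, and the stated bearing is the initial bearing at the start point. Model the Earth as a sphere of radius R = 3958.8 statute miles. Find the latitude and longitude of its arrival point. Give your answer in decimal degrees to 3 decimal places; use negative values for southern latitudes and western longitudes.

The arc subtends δ = 466.1/3958.8 = 0.117738 rad at the centre.
Converting: φ₁ = 1.164466 rad, θ = 4.673992 rad.
Destination latitude: φ₂ = arcsin( sin φ₁ cos δ + cos φ₁ sin δ cos θ ) = arcsin(0.910436) = 65.566°.
Then Δλ = atan2(-0.046393, 0.156771) = -0.287718 rad, from sin θ sin δ cos φ₁ over cos δ − sin φ₁ sin φ₂.
λ₂ = λ₁ + Δλ = 15.520°.

latitude 65.566°, longitude 15.520°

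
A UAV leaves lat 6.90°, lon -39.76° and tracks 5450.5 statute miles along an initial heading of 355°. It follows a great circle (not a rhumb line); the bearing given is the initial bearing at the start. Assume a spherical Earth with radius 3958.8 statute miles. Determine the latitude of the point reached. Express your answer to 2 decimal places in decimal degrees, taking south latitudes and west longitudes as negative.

latitude 83.51°

The arc subtends δ = 5450.5/3958.8 = 1.376806 rad at the centre.
With φ₁ = 6.90° = 0.120428 rad and θ = 355° = 6.195919 rad:
Destination latitude: φ₂ = arcsin( sin φ₁ cos δ + cos φ₁ sin δ cos θ ) = arcsin(0.993589) = 83.51°.
Δλ = atan2( sin θ sin δ cos φ₁ , cos δ − sin φ₁ sin φ₂ ) = atan2(-0.084902, 0.073409) = -0.857865 rad = -49.15°.
λ₂ = λ₁ + Δλ = -88.91°.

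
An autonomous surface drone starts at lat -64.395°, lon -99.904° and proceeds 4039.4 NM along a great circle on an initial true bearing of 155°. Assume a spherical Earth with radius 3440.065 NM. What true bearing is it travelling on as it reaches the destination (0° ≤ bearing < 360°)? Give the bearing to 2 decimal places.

final bearing 15.02°

δ = 4039.4/3440.065 = 1.174222 rad (67.2780°).
Converting: φ₁ = -1.123905 rad, θ = 2.705260 rad.
Destination latitude: φ₂ = arcsin( sin φ₁ cos δ + cos φ₁ sin δ cos θ ) = arcsin(-0.709604) = -45.203°.
Then Δλ = atan2(0.168466, -0.253656) = 2.555335 rad, from sin θ sin δ cos φ₁ over cos δ − sin φ₁ sin φ₂.
λ₂ = λ₁ + Δλ = 46.506°.
The forward bearing on arrival equals the back-azimuth from the destination plus 180°.
Back-azimuth from P₂ (-45.20°, 46.51°) to P₁ (-64.39°, -99.90°), with Δλ' = λ₁ − λ₂ = -146.41°: atan2( sin Δλ' cos φ₁ , cos φ₂ sin φ₁ − sin φ₂ cos φ₁ cos Δλ' ) = 195.02°.
Final bearing = (195.02° + 180°) mod 360° = 15.02°.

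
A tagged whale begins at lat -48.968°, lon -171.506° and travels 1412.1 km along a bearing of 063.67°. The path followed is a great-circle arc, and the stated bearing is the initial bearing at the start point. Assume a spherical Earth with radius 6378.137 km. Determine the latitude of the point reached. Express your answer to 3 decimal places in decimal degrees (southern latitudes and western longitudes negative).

Angular distance δ = d/R = 1412.1 / 6378.137 = 0.221397 rad.
Start latitude φ₁ = -0.854653 rad; initial bearing θ = 1.111251 rad.
Applying the spherical law of cosines for sides, sin φ₂ = sin φ₁ cos δ + cos φ₁ sin δ cos θ = -0.671991, so φ₂ = -42.221°.
For the longitude increment, Δλ = atan2( sin θ sin δ cos φ₁, cos δ − sin φ₁ sin φ₂ ) = atan2(0.129202, 0.468680) = 15.412°.
λ₂ = λ₁ + Δλ = -156.094°.

latitude -42.221°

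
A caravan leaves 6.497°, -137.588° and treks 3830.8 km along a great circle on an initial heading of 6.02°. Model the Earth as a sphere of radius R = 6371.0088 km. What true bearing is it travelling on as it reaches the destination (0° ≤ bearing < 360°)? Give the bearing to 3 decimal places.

final bearing 7.902°

The arc subtends δ = 3830.8/6371.0088 = 0.601286 rad at the centre.
With φ₁ = 6.497° = 0.113394 rad and θ = 6.02° = 0.105069 rad:
sin φ₂ = sin φ₁ cos δ + cos φ₁ sin δ cos θ = (0.113151)(0.824609) + (0.993578)(0.565704)(0.994485) = 0.652276
φ₂ = asin(0.652276) = 0.710584 rad = 40.713°.
Then Δλ = atan2(0.058947, 0.750803) = 0.078352 rad, from sin θ sin δ cos φ₁ over cos δ − sin φ₁ sin φ₂.
λ₂ = λ₁ + Δλ = -133.099°.
The forward bearing on arrival equals the back-azimuth from the destination plus 180°.
Back-azimuth from P₂ (40.713°, -133.099°) to P₁ (6.497°, -137.588°), with Δλ' = λ₁ − λ₂ = -4.489°: atan2( sin Δλ' cos φ₁ , cos φ₂ sin φ₁ − sin φ₂ cos φ₁ cos Δλ' ) = 187.902°.
Final bearing = (187.902° + 180°) mod 360° = 7.902°.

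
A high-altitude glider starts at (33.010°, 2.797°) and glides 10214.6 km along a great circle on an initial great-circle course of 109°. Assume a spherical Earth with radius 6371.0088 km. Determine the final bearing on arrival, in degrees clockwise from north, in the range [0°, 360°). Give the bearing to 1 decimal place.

final bearing 124.0°

δ = 10214.6/6371.0088 = 1.603294 rad (91.8620°).
Converting: φ₁ = 0.576133 rad, θ = 1.902409 rad.
Destination latitude: φ₂ = arcsin( sin φ₁ cos δ + cos φ₁ sin δ cos θ ) = arcsin(-0.290570) = -16.892°.
Then Δλ = atan2(0.792470, 0.125807) = 1.413358 rad, from sin θ sin δ cos φ₁ over cos δ − sin φ₁ sin φ₂.
λ₂ = 2.797° + 80.979° = 83.776°.
The forward bearing on arrival equals the back-azimuth from the destination plus 180°.
Back-azimuth from P₂ (-16.9°, 83.8°) to P₁ (33.0°, 2.8°), with Δλ' = λ₁ − λ₂ = -81.0°: atan2( sin Δλ' cos φ₁ , cos φ₂ sin φ₁ − sin φ₂ cos φ₁ cos Δλ' ) = 304.0°.
Final bearing = (304.0° + 180°) mod 360° = 124.0°.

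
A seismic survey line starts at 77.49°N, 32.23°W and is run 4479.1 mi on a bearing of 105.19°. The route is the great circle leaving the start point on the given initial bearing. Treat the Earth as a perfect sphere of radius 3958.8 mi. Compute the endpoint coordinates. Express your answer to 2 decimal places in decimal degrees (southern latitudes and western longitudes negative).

latitude 21.34°, longitude 37.44°

The arc subtends δ = 4479.1/3958.8 = 1.131429 rad at the centre.
With φ₁ = 77.49° = 1.352456 rad and θ = 105.19° = 1.835912 rad:
Applying the spherical law of cosines for sides, sin φ₂ = sin φ₁ cos δ + cos φ₁ sin δ cos θ = 0.363903, so φ₂ = 21.34°.
Then Δλ = atan2(0.189187, 0.070104) = 1.215929 rad, from sin θ sin δ cos φ₁ over cos δ − sin φ₁ sin φ₂.
λ₂ = λ₁ + Δλ = 37.44°.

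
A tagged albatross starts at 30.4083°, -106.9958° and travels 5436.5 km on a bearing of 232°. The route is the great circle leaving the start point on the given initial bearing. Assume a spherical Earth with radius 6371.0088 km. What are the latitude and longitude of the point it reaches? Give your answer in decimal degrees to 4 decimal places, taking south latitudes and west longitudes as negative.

latitude -3.8576°, longitude -143.5147°

The arc subtends δ = 5436.5/6371.0088 = 0.853319 rad at the centre.
Start latitude φ₁ = 0.530725 rad; initial bearing θ = 4.049164 rad.
Applying the spherical law of cosines for sides, sin φ₂ = sin φ₁ cos δ + cos φ₁ sin δ cos θ = -0.067277, so φ₂ = -3.8576°.
For the longitude increment, Δλ = atan2( sin θ sin δ cos φ₁, cos δ − sin φ₁ sin φ₂ ) = atan2(-0.512065, 0.691539) = -36.5189°.
Hence λ₂ = -106.9958° + -36.5189° = -143.5147°.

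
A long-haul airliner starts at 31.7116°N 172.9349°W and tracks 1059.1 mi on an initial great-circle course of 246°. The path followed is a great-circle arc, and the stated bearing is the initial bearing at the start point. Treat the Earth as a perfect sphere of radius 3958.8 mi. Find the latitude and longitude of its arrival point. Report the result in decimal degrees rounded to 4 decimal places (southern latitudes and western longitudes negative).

latitude 24.5493°, longitude 171.6687°

Angular distance δ = d/R = 1059.1 / 3958.8 = 0.267531 rad.
Converting: φ₁ = 0.553472 rad, θ = 4.293510 rad.
Applying the spherical law of cosines for sides, sin φ₂ = sin φ₁ cos δ + cos φ₁ sin δ cos θ = 0.415476, so φ₂ = 24.5493°.
For the longitude increment, Δλ = atan2( sin θ sin δ cos φ₁, cos δ − sin φ₁ sin φ₂ ) = atan2(-0.205442, 0.746034) = -15.3964°.
λ₂ = -172.9349° + -15.3964° = -188.3313°, normalized to (−180°, 180°] → 171.6687°.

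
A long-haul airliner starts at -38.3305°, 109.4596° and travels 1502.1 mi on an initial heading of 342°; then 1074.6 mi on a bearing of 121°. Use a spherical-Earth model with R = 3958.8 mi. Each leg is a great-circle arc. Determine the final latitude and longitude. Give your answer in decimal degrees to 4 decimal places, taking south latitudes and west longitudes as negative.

latitude -24.8674°, longitude 117.2427°

Apply the spherical direct solution leg by leg, carrying full precision between legs.
Leg 1: from (-38.3305°, 109.4596°), δ = 1502.1/3958.8 = 0.379433 rad, θ = 342° → φ = -17.4427°, λ = 102.5690°.
Leg 2: from (-17.4427°, 102.5690°), δ = 1074.6/3958.8 = 0.271446 rad, θ = 121° → φ = -24.8674°, λ = 117.2427°.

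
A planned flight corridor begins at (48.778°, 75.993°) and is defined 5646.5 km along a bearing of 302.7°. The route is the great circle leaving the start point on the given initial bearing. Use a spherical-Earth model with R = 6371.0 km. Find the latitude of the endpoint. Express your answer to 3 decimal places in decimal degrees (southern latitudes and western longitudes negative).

latitude 48.712°

Angular distance δ = d/R = 5646.5 / 6371 = 0.886282 rad.
Start latitude φ₁ = 0.851337 rad; initial bearing θ = 5.283112 rad.
sin φ₂ = sin φ₁ cos δ + cos φ₁ sin δ cos θ = (0.752162)(0.632297) + (0.658978)(0.774726)(0.540240) = 0.751397
φ₂ = asin(0.751397) = 0.850177 rad = 48.712°.
Then Δλ = atan2(-0.429614, 0.067125) = -1.415806 rad, from sin θ sin δ cos φ₁ over cos δ − sin φ₁ sin φ₂.
λ₂ = λ₁ + Δλ = -5.127°.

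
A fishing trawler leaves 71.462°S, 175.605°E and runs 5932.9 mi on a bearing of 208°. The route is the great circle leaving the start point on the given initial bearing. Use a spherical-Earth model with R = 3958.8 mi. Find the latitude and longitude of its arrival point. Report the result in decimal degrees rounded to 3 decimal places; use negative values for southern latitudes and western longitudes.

latitude -20.385°, longitude 25.574°

δ = 5932.9/3958.8 = 1.498661 rad (85.8670°).
With φ₁ = -71.462° = -1.247247 rad and θ = 208° = 3.630285 rad:
sin φ₂ = sin φ₁ cos δ + cos φ₁ sin δ cos θ = (-0.948113)(0.072073) + (0.317934)(0.997399)(-0.882948) = -0.348322
φ₂ = asin(-0.348322) = -0.355780 rad = -20.385°.
Δλ = atan2( sin θ sin δ cos φ₁ , cos δ − sin φ₁ sin φ₂ ) = atan2(-0.148873, -0.258176) = -2.618532 rad = -150.031°.
λ₂ = 175.605° + -150.031° = 25.574°.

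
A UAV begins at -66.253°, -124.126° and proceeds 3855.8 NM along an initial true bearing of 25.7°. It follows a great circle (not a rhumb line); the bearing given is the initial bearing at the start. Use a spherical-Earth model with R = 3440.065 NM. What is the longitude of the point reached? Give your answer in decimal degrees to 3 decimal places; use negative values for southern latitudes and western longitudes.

δ = 3855.8/3440.065 = 1.120851 rad (64.2200°).
With φ₁ = -66.253° = -1.156333 rad and θ = 25.7° = 0.448550 rad:
sin φ₂ = sin φ₁ cos δ + cos φ₁ sin δ cos θ = (-0.915333)(0.434916) + (0.402699)(0.900471)(0.901077) = -0.071346
φ₂ = asin(-0.071346) = -0.071407 rad = -4.091°.
Then Δλ = atan2(0.157253, 0.369611) = 0.402256 rad, from sin θ sin δ cos φ₁ over cos δ − sin φ₁ sin φ₂.
Hence λ₂ = -124.126° + 23.048° = -101.078°.

longitude -101.078°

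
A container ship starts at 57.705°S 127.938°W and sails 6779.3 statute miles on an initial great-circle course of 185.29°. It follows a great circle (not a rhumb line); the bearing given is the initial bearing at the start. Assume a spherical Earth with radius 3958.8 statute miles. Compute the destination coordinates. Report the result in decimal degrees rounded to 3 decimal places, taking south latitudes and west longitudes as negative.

latitude -24.037°, longitude 57.798°

Angular distance δ = d/R = 6779.3 / 3958.8 = 1.712463 rad.
Start latitude φ₁ = -1.007142 rad; initial bearing θ = 3.233921 rad.
sin φ₂ = sin φ₁ cos δ + cos φ₁ sin δ cos θ = (-0.845308)(-0.141194) + (0.534279)(0.989982)(-0.995741) = -0.407321
φ₂ = asin(-0.407321) = -0.419519 rad = -24.037°.
Δλ = atan2( sin θ sin δ cos φ₁ , cos δ − sin φ₁ sin φ₂ ) = atan2(-0.048765, -0.485506) = -3.041486 rad = -174.264°.
λ₂ = -127.938° + -174.264° = -302.202°, normalized to (−180°, 180°] → 57.798°.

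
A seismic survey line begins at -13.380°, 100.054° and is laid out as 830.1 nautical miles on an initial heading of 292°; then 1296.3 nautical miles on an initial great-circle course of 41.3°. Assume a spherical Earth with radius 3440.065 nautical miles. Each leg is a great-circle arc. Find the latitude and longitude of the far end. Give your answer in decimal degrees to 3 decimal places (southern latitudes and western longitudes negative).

latitude 8.387°, longitude 101.338°

Apply the spherical direct solution leg by leg, carrying full precision between legs.
Leg 1: from (-13.380°, 100.054°), δ = 830.1/3440.065 = 0.241304 rad, θ = 292° → φ = -7.910°, λ = 87.128°.
Leg 2: from (-7.910°, 87.128°), δ = 1296.3/3440.065 = 0.376824 rad, θ = 41.3° → φ = 8.387°, λ = 101.338°.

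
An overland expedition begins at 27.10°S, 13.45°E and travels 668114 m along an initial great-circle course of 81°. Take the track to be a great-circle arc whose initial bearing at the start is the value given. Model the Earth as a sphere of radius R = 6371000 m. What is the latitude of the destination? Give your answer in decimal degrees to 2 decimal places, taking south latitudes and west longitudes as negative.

latitude -26.01°

Angular distance δ = d/R = 668114 / 6371000 = 0.104868 rad.
Converting: φ₁ = -0.472984 rad, θ = 1.413717 rad.
Destination latitude: φ₂ = arcsin( sin φ₁ cos δ + cos φ₁ sin δ cos θ ) = arcsin(-0.438465) = -26.01°.
Then Δλ = atan2(0.092037, 0.794766) = 0.115290 rad, from sin θ sin δ cos φ₁ over cos δ − sin φ₁ sin φ₂.
Hence λ₂ = 13.45° + 6.61° = 20.06°.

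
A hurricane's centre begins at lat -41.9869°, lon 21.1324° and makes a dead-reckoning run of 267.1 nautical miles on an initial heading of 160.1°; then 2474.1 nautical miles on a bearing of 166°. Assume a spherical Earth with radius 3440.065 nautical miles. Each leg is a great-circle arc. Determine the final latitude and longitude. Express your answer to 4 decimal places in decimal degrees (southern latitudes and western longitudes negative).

latitude -80.1906°, longitude 92.6175°

Apply the spherical direct solution leg by leg, carrying full precision between legs.
Leg 1: from (-41.9869°, 21.1324°), δ = 267.1/3440.065 = 0.077644 rad, θ = 160.1° → φ = -46.1501°, λ = 23.3165°.
Leg 2: from (-46.1501°, 23.3165°), δ = 2474.1/3440.065 = 0.719202 rad, θ = 166° → φ = -80.1906°, λ = 92.6175°.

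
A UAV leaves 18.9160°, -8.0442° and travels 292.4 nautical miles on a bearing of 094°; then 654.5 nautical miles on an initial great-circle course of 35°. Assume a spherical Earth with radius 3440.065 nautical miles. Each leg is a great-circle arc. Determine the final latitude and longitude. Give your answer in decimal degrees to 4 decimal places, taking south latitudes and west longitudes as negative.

latitude 27.2957°, longitude 4.0907°

Apply the spherical direct solution leg by leg, carrying full precision between legs.
Leg 1: from (18.9160°, -8.0442°), δ = 292.4/3440.065 = 0.084998 rad, θ = 94° → φ = 18.5063°, λ = -2.9204°.
Leg 2: from (18.5063°, -2.9204°), δ = 654.5/3440.065 = 0.190258 rad, θ = 35° → φ = 27.2957°, λ = 4.0907°.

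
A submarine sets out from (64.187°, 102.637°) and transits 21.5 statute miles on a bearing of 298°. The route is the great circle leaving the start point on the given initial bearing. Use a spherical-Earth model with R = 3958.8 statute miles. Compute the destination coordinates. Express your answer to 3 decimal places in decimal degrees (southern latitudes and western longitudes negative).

δ = 21.5/3958.8 = 0.005431 rad (0.3112°).
Start latitude φ₁ = 1.120274 rad; initial bearing θ = 5.201081 rad.
Applying the spherical law of cosines for sides, sin φ₂ = sin φ₁ cos δ + cos φ₁ sin δ cos θ = 0.901317, so φ₂ = 64.332°.
Δλ = atan2( sin θ sin δ cos φ₁ , cos δ − sin φ₁ sin φ₂ ) = atan2(-0.002088, 0.188602) = -0.011071 rad = -0.634°.
λ₂ = λ₁ + Δλ = 102.003°.

latitude 64.332°, longitude 102.003°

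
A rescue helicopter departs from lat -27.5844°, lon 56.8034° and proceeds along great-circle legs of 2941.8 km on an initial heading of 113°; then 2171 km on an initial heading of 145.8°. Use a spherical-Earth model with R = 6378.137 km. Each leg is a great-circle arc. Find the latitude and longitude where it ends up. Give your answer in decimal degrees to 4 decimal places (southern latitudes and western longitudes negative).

Apply the spherical direct solution leg by leg, carrying full precision between legs.
Leg 1: from (-27.5844°, 56.8034°), δ = 2941.8/6378.137 = 0.461232 rad, θ = 113° → φ = -34.6663°, λ = 86.6774°.
Leg 2: from (-34.6663°, 86.6774°), δ = 2171/6378.137 = 0.340382 rad, θ = 145.8° → φ = -49.7528°, λ = 103.5618°.

latitude -49.7528°, longitude 103.5618°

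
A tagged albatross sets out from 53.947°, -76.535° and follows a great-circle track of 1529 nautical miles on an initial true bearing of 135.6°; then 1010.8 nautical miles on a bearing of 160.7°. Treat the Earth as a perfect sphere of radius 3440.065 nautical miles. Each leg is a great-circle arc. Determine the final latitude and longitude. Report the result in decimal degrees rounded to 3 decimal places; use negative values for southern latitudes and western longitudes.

latitude 17.286°, longitude -49.683°

Apply the spherical direct solution leg by leg, carrying full precision between legs.
Leg 1: from (53.947°, -76.535°), δ = 1529/3440.065 = 0.444468 rad, θ = 135.6° → φ = 33.307°, λ = -55.437°.
Leg 2: from (33.307°, -55.437°), δ = 1010.8/3440.065 = 0.293832 rad, θ = 160.7° → φ = 17.286°, λ = -49.683°.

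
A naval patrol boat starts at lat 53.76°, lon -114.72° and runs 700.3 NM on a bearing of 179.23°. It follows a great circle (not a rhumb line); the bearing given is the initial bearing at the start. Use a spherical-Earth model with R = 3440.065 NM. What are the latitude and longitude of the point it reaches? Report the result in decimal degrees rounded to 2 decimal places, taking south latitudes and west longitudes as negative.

Central angle δ = d/R = 0.203572 rad.
Converting: φ₁ = 0.938289 rad, θ = 3.128154 rad.
Destination latitude: φ₂ = arcsin( sin φ₁ cos δ + cos φ₁ sin δ cos θ ) = arcsin(0.670388) = 42.10°.
Then Δλ = atan2(0.001606, 0.438651) = 0.003662 rad, from sin θ sin δ cos φ₁ over cos δ − sin φ₁ sin φ₂.
Hence λ₂ = -114.72° + 0.21° = -114.51°.

latitude 42.10°, longitude -114.51°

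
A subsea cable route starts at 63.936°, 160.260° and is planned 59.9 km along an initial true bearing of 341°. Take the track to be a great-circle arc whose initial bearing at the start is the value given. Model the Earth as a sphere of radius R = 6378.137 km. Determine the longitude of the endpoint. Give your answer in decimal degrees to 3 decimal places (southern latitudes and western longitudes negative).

longitude 159.854°

Central angle δ = d/R = 0.009391 rad.
Start latitude φ₁ = 1.115894 rad; initial bearing θ = 5.951573 rad.
sin φ₂ = sin φ₁ cos δ + cos φ₁ sin δ cos θ = (0.898304)(0.999956) + (0.439375)(0.009391)(0.945519) = 0.902166
φ₂ = asin(0.902166) = 1.124764 rad = 64.444°.
Then Δλ = atan2(-0.001343, 0.189537) = -0.007088 rad, from sin θ sin δ cos φ₁ over cos δ − sin φ₁ sin φ₂.
λ₂ = 160.260° + -0.406° = 159.854°.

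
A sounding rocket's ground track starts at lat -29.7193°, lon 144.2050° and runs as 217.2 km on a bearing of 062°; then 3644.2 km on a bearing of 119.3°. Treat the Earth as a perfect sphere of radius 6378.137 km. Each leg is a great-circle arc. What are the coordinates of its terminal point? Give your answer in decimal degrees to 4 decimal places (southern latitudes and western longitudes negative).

Apply the spherical direct solution leg by leg, carrying full precision between legs.
Leg 1: from (-29.7193°, 144.2050°), δ = 217.2/6378.137 = 0.034054 rad, θ = 62° → φ = -28.7888°, λ = 146.1707°.
Leg 2: from (-28.7888°, 146.1707°), δ = 3644.2/6378.137 = 0.571358 rad, θ = 119.3° → φ = -39.5705°, λ = -176.1102°.

latitude -39.5705°, longitude -176.1102°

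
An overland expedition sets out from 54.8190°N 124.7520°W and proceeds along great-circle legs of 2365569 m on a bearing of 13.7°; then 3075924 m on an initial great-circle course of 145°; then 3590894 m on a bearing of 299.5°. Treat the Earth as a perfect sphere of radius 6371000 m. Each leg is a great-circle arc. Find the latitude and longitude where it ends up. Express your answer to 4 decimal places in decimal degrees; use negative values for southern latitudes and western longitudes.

Apply the spherical direct solution leg by leg, carrying full precision between legs.
Leg 1: from (54.8190°, -124.7520°), δ = 2365569/6371000 = 0.371303 rad, θ = 13.7° → φ = 74.7397°, λ = -105.6966°.
Leg 2: from (74.7397°, -105.6966°), δ = 3075924/6371000 = 0.482801 rad, θ = 145° → φ = 48.9704°, λ = -81.7646°.
Leg 3: from (48.9704°, -81.7646°), δ = 3590894/6371000 = 0.563631 rad, θ = 299.5° → φ = 54.1336°, λ = -134.2922°.

latitude 54.1336°, longitude -134.2922°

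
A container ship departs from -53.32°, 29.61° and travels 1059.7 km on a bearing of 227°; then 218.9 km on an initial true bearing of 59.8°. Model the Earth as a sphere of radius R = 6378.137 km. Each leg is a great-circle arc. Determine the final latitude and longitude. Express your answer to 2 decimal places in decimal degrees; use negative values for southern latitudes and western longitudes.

latitude -58.10°, longitude 19.19°

Apply the spherical direct solution leg by leg, carrying full precision between legs.
Leg 1: from (-53.32°, 29.61°), δ = 1059.7/6378.137 = 0.166146 rad, θ = 227° → φ = -59.13°, λ = 15.98°.
Leg 2: from (-59.13°, 15.98°), δ = 218.9/6378.137 = 0.034320 rad, θ = 59.8° → φ = -58.10°, λ = 19.19°.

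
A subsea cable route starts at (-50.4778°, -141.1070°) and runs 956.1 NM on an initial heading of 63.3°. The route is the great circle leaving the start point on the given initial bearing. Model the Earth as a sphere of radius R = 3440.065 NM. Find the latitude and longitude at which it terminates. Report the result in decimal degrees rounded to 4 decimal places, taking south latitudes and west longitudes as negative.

The arc subtends δ = 956.1/3440.065 = 0.277931 rad at the centre.
Converting: φ₁ = -0.881004 rad, θ = 1.104793 rad.
sin φ₂ = sin φ₁ cos δ + cos φ₁ sin δ cos θ = (-0.771378)(0.961625) + (0.636377)(0.274366)(0.449319) = -0.663325
φ₂ = asin(-0.663325) = -0.725254 rad = -41.5540°.
Then Δλ = atan2(0.155983, 0.449951) = 0.333703 rad, from sin θ sin δ cos φ₁ over cos δ − sin φ₁ sin φ₂.
Hence λ₂ = -141.1070° + 19.1198° = -121.9872°.

latitude -41.5540°, longitude -121.9872°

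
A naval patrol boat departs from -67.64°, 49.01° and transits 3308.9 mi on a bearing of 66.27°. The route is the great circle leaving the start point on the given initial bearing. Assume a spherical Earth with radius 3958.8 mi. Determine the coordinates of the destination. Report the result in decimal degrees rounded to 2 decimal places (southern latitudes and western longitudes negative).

latitude -30.44°, longitude 100.98°

Central angle δ = d/R = 0.835834 rad.
With φ₁ = -67.64° = -1.180541 rad and θ = 66.27° = 1.156630 rad:
Applying the spherical law of cosines for sides, sin φ₂ = sin φ₁ cos δ + cos φ₁ sin δ cos θ = -0.506568, so φ₂ = -30.44°.
For the longitude increment, Δλ = atan2( sin θ sin δ cos φ₁, cos δ − sin φ₁ sin φ₂ ) = atan2(0.258359, 0.202079) = 51.97°.
λ₂ = λ₁ + Δλ = 100.98°.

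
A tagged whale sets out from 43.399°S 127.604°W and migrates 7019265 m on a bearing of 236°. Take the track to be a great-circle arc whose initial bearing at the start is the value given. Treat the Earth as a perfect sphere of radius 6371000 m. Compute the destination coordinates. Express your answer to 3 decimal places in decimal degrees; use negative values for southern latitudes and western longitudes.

latitude -42.299°, longitude 141.290°

Angular distance δ = d/R = 7019265 / 6371000 = 1.101752 rad.
With φ₁ = -43.399° = -0.757455 rad and θ = 236° = 4.118977 rad:
Applying the spherical law of cosines for sides, sin φ₂ = sin φ₁ cos δ + cos φ₁ sin δ cos θ = -0.673003, so φ₂ = -42.299°.
For the longitude increment, Δλ = atan2( sin θ sin δ cos φ₁, cos δ − sin φ₁ sin φ₂ ) = atan2(-0.537312, -0.010370) = -91.106°.
λ₂ = -127.604° + -91.106° = -218.710°, normalized to (−180°, 180°] → 141.290°.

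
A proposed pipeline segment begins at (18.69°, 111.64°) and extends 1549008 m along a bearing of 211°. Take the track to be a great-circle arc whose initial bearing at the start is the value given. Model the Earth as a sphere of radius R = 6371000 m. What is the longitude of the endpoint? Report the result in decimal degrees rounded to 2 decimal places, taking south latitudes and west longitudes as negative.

longitude 104.47°

The arc subtends δ = 1549008/6371000 = 0.243134 rad at the centre.
Converting: φ₁ = 0.326202 rad, θ = 3.682645 rad.
sin φ₂ = sin φ₁ cos δ + cos φ₁ sin δ cos θ = (0.320448)(0.970588) + (0.947266)(0.240746)(-0.857167) = 0.115545
φ₂ = asin(0.115545) = 0.115804 rad = 6.64°.
For the longitude increment, Δλ = atan2( sin θ sin δ cos φ₁, cos δ − sin φ₁ sin φ₂ ) = atan2(-0.117455, 0.933562) = -7.17°.
λ₂ = 111.64° + -7.17° = 104.47°.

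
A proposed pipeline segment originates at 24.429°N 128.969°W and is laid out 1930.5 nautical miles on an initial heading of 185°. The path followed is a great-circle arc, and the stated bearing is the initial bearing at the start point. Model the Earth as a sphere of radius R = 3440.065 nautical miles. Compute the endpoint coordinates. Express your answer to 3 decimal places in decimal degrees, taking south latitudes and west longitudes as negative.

Central angle δ = d/R = 0.561181 rad.
Start latitude φ₁ = 0.426366 rad; initial bearing θ = 3.228859 rad.
sin φ₂ = sin φ₁ cos δ + cos φ₁ sin δ cos θ = (0.413565)(0.846627) + (0.910474)(0.532187)(-0.996195) = -0.132563
φ₂ = asin(-0.132563) = -0.132954 rad = -7.618°.
For the longitude increment, Δλ = atan2( sin θ sin δ cos φ₁, cos δ − sin φ₁ sin φ₂ ) = atan2(-0.042231, 0.901450) = -2.682°.
λ₂ = λ₁ + Δλ = -131.651°.

latitude -7.618°, longitude -131.651°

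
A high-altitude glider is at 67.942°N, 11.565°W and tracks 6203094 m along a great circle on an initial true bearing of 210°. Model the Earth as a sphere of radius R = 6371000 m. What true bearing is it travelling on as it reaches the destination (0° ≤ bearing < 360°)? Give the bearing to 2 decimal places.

final bearing 191.19°

Central angle δ = d/R = 0.973645 rad.
With φ₁ = 67.942° = 1.185812 rad and θ = 210° = 3.665191 rad:
sin φ₂ = sin φ₁ cos δ + cos φ₁ sin δ cos θ = (0.926804)(0.562289) + (0.375545)(0.826941)(-0.866025) = 0.252184
φ₂ = asin(0.252184) = 0.254937 rad = 14.607°.
Then Δλ = atan2(-0.155277, 0.328563) = -0.441483 rad, from sin θ sin δ cos φ₁ over cos δ − sin φ₁ sin φ₂.
λ₂ = λ₁ + Δλ = -36.860°.
The forward bearing on arrival equals the back-azimuth from the destination plus 180°.
Back-azimuth from P₂ (14.61°, -36.86°) to P₁ (67.94°, -11.56°), with Δλ' = λ₁ − λ₂ = 25.30°: atan2( sin Δλ' cos φ₁ , cos φ₂ sin φ₁ − sin φ₂ cos φ₁ cos Δλ' ) = 11.19°.
Final bearing = (11.19° + 180°) mod 360° = 191.19°.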